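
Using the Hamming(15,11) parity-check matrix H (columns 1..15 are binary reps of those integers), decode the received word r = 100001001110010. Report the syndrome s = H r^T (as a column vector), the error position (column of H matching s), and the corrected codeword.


s = (0, 0, 0, 1)^T, error position = 1, corrected codeword c = 000001001110010

Compute s = H r^T mod 2 one row at a time:
  s_1 = 0 + 1 + 1 + 1 + 0 + 0 + 1 + 0 = 4 ≡ 0 (mod 2).
  s_2 = 0 + 0 + 1 + 0 + 0 + 0 + 1 + 0 = 2 ≡ 0 (mod 2).
  s_3 = 0 + 0 + 1 + 0 + 1 + 1 + 1 + 0 = 4 ≡ 0 (mod 2).
  s_4 = 1 + 0 + 0 + 0 + 1 + 1 + 0 + 0 = 3 ≡ 1 (mod 2).
s = (0, 0, 0, 1)^T — this equals column 1 of H (binary 0001), so error is at position 1.
Correct: flip bit 1 of r = 100001001110010 to get c = 000001001110010.


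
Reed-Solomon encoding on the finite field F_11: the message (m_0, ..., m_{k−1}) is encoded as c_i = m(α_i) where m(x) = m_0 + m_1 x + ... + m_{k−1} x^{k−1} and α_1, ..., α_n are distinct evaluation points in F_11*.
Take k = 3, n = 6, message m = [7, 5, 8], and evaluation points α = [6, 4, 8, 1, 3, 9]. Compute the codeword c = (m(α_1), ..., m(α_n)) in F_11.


c = [6, 1, 9, 9, 6, 7]

Message polynomial: m(x) = 7 + 5·x + 8·x^2 (mod 11).
For each evaluation point α_i, compute m(α_i) mod 11:
  α_1 = 6: Horner steps 8 → 9 → 6, so m(6) = 6.
  α_2 = 4: Horner steps 8 → 4 → 1, so m(4) = 1.
  α_3 = 8: Horner steps 8 → 3 → 9, so m(8) = 9.
  α_4 = 1: Horner steps 8 → 2 → 9, so m(1) = 9.
  α_5 = 3: Horner steps 8 → 7 → 6, so m(3) = 6.
  α_6 = 9: Horner steps 8 → 0 → 7, so m(9) = 7.
Codeword c = [6, 1, 9, 9, 6, 7] ∈ F_11^6.


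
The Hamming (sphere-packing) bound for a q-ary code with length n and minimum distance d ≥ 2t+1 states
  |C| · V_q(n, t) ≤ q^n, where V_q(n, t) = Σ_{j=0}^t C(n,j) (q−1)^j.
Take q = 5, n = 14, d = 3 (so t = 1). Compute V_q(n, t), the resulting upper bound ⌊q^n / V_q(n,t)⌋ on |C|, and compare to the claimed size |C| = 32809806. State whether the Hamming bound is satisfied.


V_q(n, t) = 57, q^n = 6103515625, Hamming bound = 107079221, |C| = 32809806 ≤ bound (satisfied).

Step 1: Compute V_q(n, t) = Σ_{j=0}^1 C(n, j) (q−1)^j.
  j = 0: C(14,0)·(4)^0 = 1·1 = 1.
  j = 1: C(14,1)·(4)^1 = 14·4 = 56.
  V_q(n, t) = 1 + 56 = 57.
Step 2: q^n = 5^14 = 6103515625.
Step 3: Hamming bound ⌊q^n / V_q(n,t)⌋ = ⌊6103515625/57⌋ = 107079221.
Step 4: Compare |C| = 32809806 to 107079221: satisfied.
The claimed |C| lies below the Hamming bound.


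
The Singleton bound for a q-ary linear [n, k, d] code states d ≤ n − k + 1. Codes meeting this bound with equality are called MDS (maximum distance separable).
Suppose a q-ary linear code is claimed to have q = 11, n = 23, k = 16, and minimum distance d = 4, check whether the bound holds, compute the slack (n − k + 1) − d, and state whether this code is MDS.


Singleton RHS = n − k + 1 = 8, slack = 4, bound satisfied, not MDS.

Singleton bound: d ≤ n − k + 1.
Here n = 23, k = 16, so n − k + 1 = 8.
Given d = 4, check d ≤ 8: YES.
Slack = (n − k + 1) − d = 4.
The code is NOT MDS (slack = 4 > 0).
Description: the claimed parameters are [23, 16, 4]_11; such a code would be non-MDS.


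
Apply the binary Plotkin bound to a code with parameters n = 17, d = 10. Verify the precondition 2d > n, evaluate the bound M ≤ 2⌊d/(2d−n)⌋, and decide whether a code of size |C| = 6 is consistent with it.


Plotkin bound M ≤ 6; given |C| = 6 ≤ bound (satisfied).

Check applicability: 2d = 20, n = 17.
2d − n = 3 > 0, so Plotkin applies.
Compute d/(2d−n) = 10/3 ≈ 3.3333.
⌊d/(2d−n)⌋ = 3.
Plotkin bound: M ≤ 2·3 = 6.
Given |C| = 6, check: satisfied.
This |C| is at the Plotkin bound.


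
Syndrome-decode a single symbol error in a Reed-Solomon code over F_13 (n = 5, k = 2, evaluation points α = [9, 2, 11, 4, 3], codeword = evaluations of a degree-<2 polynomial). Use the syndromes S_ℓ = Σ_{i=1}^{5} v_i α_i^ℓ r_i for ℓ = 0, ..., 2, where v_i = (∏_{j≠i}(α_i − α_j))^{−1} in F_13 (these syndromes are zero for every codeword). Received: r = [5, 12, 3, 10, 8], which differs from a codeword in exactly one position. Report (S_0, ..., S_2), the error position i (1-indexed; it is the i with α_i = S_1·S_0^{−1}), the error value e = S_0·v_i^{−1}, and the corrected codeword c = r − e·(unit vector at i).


S = (9, 1, 3), error at position 5, error magnitude e = 10, c = [5, 12, 3, 10, 11].

Step 1: column multipliers v_i = (∏_{j≠i}(α_i − α_j))^{−1} mod 13.
  i = 1 (α = 9): (9−2)(9−11)(9−4)(9−3) = 7·(−2)·5·6 = −420 ≡ 9, so v_1 = 9^{−1} = 3 (mod 13).
  i = 2 (α = 2): (2−9)(2−11)(2−4)(2−3) = (−7)·(−9)·(−2)·(−1) = 126 ≡ 9, so v_2 = 9^{−1} = 3 (mod 13).
  i = 3 (α = 11): (11−9)(11−2)(11−4)(11−3) = 2·9·7·8 = 1008 ≡ 7, so v_3 = 7^{−1} = 2 (mod 13).
  i = 4 (α = 4): (4−9)(4−2)(4−11)(4−3) = (−5)·2·(−7)·1 = 70 ≡ 5, so v_4 = 5^{−1} = 8 (mod 13).
  i = 5 (α = 3): (3−9)(3−2)(3−11)(3−4) = (−6)·1·(−8)·(−1) = −48 ≡ 4, so v_5 = 4^{−1} = 10 (mod 13).
  v = [3, 3, 2, 8, 10].
Step 2: syndromes of r = [5, 12, 3, 10, 8] (all sums mod 13).
  S_0 = Σ v_i r_i = 3·5 + 3·12 + 2·3 + 8·10 + 10·8 = 217 ≡ 9.
  S_1 = Σ v_i α_i r_i = 3·9·5 + 3·2·12 + 2·11·3 + 8·4·10 + 10·3·8 = 833 ≡ 1.
  α_i^2 mod 13 = [3, 4, 4, 3, 9].
  S_2 = Σ v_i α_i^2 r_i = 3·3·5 + 3·4·12 + 2·4·3 + 8·3·10 + 10·9·8 = 1173 ≡ 3.
  S = (9, 1, 3) ≠ 0, so r is not a codeword (an error is present).
Step 3: locate the error. For a single error e at position i, S_ℓ = v_i·e·α_i^ℓ, so α_err = S_1/S_0.
  S_0^{−1} = 9^{−1} = 3 (mod 13), so α_err = 1·3 = 3 ≡ 3 = α_5. Error position i = 5.
  Consistency check: S_2/S_1 = 3·1 = 3 ≡ 3 = α_err ✓ (single-error assumption holds).
Step 4: error magnitude e = S_0/v_5 = S_0·∏_{j≠5}(α_5 − α_j) = 9·4 = 36 ≡ 10 (mod 13).
Step 5: correct position 5: c_5 = r_5 − e = 8 − 10 ≡ 11 (mod 13). Hence c = [5, 12, 3, 10, 11].
  Check: interpolating c through the α_i gives m(x) = 1 + 12·x (degree < 2) with m(α_i) = c_i for every i, so c is indeed a codeword.


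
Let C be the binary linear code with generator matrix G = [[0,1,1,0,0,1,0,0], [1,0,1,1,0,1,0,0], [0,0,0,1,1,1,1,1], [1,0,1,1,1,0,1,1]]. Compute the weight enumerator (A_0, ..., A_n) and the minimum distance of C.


Weight distribution: A_0 = 1, A_1 = 1, A_2 = 1, A_3 = 3, A_4 = 3, A_5 = 3, A_6 = 3, A_7 = 1. Minimum distance d = 1.

Enumerate all 2^4 = 16 messages m ∈ F_2^4.
For each, compute codeword c = mG in F_2^8, then tally its weight.
  m = 0000 → c = 00000000, weight = 0.
  m = 1000 → c = 01100100, weight = 3.
  m = 0100 → c = 10110100, weight = 4.
  m = 1100 → c = 11010000, weight = 3.
  m = 0010 → c = 00011111, weight = 5.
  m = 1010 → c = 01111011, weight = 6.
  m = 0110 → c = 10101011, weight = 5.
  m = 1110 → c = 11001111, weight = 6.
  m = 0001 → c = 10111011, weight = 6.
  m = 1001 → c = 11011111, weight = 7.
  m = 0101 → c = 00001111, weight = 4.
  m = 1101 → c = 01101011, weight = 5.
  m = 0011 → c = 10100100, weight = 3.
  m = 1011 → c = 11000000, weight = 2.
  m = 0111 → c = 00010000, weight = 1.
  m = 1111 → c = 01110100, weight = 4.
Tally weights:
  weight 0: 1 codewords.
  weight 1: 1 codewords.
  weight 2: 1 codewords.
  weight 3: 3 codewords.
  weight 4: 3 codewords.
  weight 5: 3 codewords.
  weight 6: 3 codewords.
  weight 7: 1 codewords.
Minimum distance d = smallest w > 0 with A_w > 0 = 1.
Sanity: Σ A_w = 16 = 2^4 = 16 ✓.


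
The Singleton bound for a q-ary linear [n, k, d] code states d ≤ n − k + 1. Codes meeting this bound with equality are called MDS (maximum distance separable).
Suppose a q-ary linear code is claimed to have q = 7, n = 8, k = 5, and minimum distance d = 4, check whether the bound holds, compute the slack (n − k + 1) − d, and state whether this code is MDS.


Singleton RHS = n − k + 1 = 4, slack = 0, bound satisfied, MDS.

Singleton bound: d ≤ n − k + 1.
Here n = 8, k = 5, so n − k + 1 = 4.
Given d = 4, check d ≤ 4: YES.
Slack = (n − k + 1) − d = 0.
The code is MDS (slack = 0).
Description: the claimed parameters are [8, 5, 4]_7; such a code would be MDS (meets Singleton bound).


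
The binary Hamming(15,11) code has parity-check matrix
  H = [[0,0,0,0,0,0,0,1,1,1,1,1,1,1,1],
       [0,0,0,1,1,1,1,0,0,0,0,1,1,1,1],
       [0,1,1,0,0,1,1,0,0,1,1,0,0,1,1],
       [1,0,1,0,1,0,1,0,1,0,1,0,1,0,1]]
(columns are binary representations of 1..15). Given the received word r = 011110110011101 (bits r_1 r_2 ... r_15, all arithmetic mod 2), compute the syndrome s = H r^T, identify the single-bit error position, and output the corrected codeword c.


s = (1, 0, 1, 0)^T, error position = 10, corrected codeword c = 011110110111101

Compute s = H r^T mod 2 one row at a time:
  s_1 = 1 + 0 + 0 + 1 + 1 + 1 + 0 + 1 = 5 ≡ 1 (mod 2).
  s_2 = 1 + 1 + 0 + 1 + 1 + 1 + 0 + 1 = 6 ≡ 0 (mod 2).
  s_3 = 1 + 1 + 0 + 1 + 0 + 1 + 0 + 1 = 5 ≡ 1 (mod 2).
  s_4 = 0 + 1 + 1 + 1 + 0 + 1 + 1 + 1 = 6 ≡ 0 (mod 2).
s = (1, 0, 1, 0)^T — this equals column 10 of H (binary 1010), so error is at position 10.
Correct: flip bit 10 of r = 011110110011101 to get c = 011110110111101.


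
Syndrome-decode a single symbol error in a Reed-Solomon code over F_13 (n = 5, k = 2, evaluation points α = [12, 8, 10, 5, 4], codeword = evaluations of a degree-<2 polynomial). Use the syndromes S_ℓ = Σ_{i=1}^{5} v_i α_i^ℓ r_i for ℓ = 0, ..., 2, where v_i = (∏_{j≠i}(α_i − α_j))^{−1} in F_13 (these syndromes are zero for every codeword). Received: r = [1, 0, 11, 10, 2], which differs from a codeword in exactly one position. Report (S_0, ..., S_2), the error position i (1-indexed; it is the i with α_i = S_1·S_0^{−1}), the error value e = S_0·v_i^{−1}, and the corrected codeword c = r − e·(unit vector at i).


S = (1, 8, 12), error at position 2, error magnitude e = 5, c = [1, 8, 11, 10, 2].

Step 1: column multipliers v_i = (∏_{j≠i}(α_i − α_j))^{−1} mod 13.
  i = 1 (α = 12): (12−8)(12−10)(12−5)(12−4) = 4·2·7·8 = 448 ≡ 6, so v_1 = 6^{−1} = 11 (mod 13).
  i = 2 (α = 8): (8−12)(8−10)(8−5)(8−4) = (−4)·(−2)·3·4 = 96 ≡ 5, so v_2 = 5^{−1} = 8 (mod 13).
  i = 3 (α = 10): (10−12)(10−8)(10−5)(10−4) = (−2)·2·5·6 = −120 ≡ 10, so v_3 = 10^{−1} = 4 (mod 13).
  i = 4 (α = 5): (5−12)(5−8)(5−10)(5−4) = (−7)·(−3)·(−5)·1 = −105 ≡ 12, so v_4 = 12^{−1} = 12 (mod 13).
  i = 5 (α = 4): (4−12)(4−8)(4−10)(4−5) = (−8)·(−4)·(−6)·(−1) = 192 ≡ 10, so v_5 = 10^{−1} = 4 (mod 13).
  v = [11, 8, 4, 12, 4].
Step 2: syndromes of r = [1, 0, 11, 10, 2] (all sums mod 13).
  S_0 = Σ v_i r_i = 11·1 + 8·0 + 4·11 + 12·10 + 4·2 = 183 ≡ 1.
  S_1 = Σ v_i α_i r_i = 11·12·1 + 8·8·0 + 4·10·11 + 12·5·10 + 4·4·2 = 1204 ≡ 8.
  α_i^2 mod 13 = [1, 12, 9, 12, 3].
  S_2 = Σ v_i α_i^2 r_i = 11·1·1 + 8·12·0 + 4·9·11 + 12·12·10 + 4·3·2 = 1871 ≡ 12.
  S = (1, 8, 12) ≠ 0, so r is not a codeword (an error is present).
Step 3: locate the error. For a single error e at position i, S_ℓ = v_i·e·α_i^ℓ, so α_err = S_1/S_0.
  S_0^{−1} = 1^{−1} = 1 (mod 13), so α_err = 8·1 = 8 ≡ 8 = α_2. Error position i = 2.
  Consistency check: S_2/S_1 = 12·5 = 60 ≡ 8 = α_err ✓ (single-error assumption holds).
Step 4: error magnitude e = S_0/v_2 = S_0·∏_{j≠2}(α_2 − α_j) = 1·5 = 5 ≡ 5 (mod 13).
Step 5: correct position 2: c_2 = r_2 − e = 0 − 5 ≡ 8 (mod 13). Hence c = [1, 8, 11, 10, 2].
  Check: interpolating c through the α_i gives m(x) = 9 + 8·x (degree < 2) with m(α_i) = c_i for every i, so c is indeed a codeword.


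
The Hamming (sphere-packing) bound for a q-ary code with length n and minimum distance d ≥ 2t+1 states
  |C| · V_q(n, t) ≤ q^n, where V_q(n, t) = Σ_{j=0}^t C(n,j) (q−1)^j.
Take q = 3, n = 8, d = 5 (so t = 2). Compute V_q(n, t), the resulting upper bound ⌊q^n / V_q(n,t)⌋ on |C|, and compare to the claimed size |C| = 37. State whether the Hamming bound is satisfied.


V_q(n, t) = 129, q^n = 6561, Hamming bound = 50, |C| = 37 ≤ bound (satisfied).

Step 1: Compute V_q(n, t) = Σ_{j=0}^2 C(n, j) (q−1)^j.
  j = 0: C(8,0)·(2)^0 = 1·1 = 1.
  j = 1: C(8,1)·(2)^1 = 8·2 = 16.
  j = 2: C(8,2)·(2)^2 = 28·4 = 112.
  V_q(n, t) = 1 + 16 + 112 = 129.
Step 2: q^n = 3^8 = 6561.
Step 3: Hamming bound ⌊q^n / V_q(n,t)⌋ = ⌊6561/129⌋ = 50.
Step 4: Compare |C| = 37 to 50: satisfied.
The claimed |C| lies below the Hamming bound.


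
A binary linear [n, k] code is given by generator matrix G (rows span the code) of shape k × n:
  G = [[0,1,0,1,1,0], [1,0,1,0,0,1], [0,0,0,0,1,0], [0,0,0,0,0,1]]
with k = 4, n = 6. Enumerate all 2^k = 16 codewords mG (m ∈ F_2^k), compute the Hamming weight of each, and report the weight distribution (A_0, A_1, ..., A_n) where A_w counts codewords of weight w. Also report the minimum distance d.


Weight distribution: A_0 = 1, A_1 = 2, A_2 = 3, A_3 = 4, A_4 = 3, A_5 = 2, A_6 = 1. Minimum distance d = 1.

Enumerate all 2^4 = 16 messages m ∈ F_2^4.
For each, compute codeword c = mG in F_2^6, then tally its weight.
  m = 0000 → c = 000000, weight = 0.
  m = 1000 → c = 010110, weight = 3.
  m = 0100 → c = 101001, weight = 3.
  m = 1100 → c = 111111, weight = 6.
  m = 0010 → c = 000010, weight = 1.
  m = 1010 → c = 010100, weight = 2.
  m = 0110 → c = 101011, weight = 4.
  m = 1110 → c = 111101, weight = 5.
  m = 0001 → c = 000001, weight = 1.
  m = 1001 → c = 010111, weight = 4.
  m = 0101 → c = 101000, weight = 2.
  m = 1101 → c = 111110, weight = 5.
  m = 0011 → c = 000011, weight = 2.
  m = 1011 → c = 010101, weight = 3.
  m = 0111 → c = 101010, weight = 3.
  m = 1111 → c = 111100, weight = 4.
Tally weights:
  weight 0: 1 codewords.
  weight 1: 2 codewords.
  weight 2: 3 codewords.
  weight 3: 4 codewords.
  weight 4: 3 codewords.
  weight 5: 2 codewords.
  weight 6: 1 codewords.
Minimum distance d = smallest w > 0 with A_w > 0 = 1.
Sanity: Σ A_w = 16 = 2^4 = 16 ✓.


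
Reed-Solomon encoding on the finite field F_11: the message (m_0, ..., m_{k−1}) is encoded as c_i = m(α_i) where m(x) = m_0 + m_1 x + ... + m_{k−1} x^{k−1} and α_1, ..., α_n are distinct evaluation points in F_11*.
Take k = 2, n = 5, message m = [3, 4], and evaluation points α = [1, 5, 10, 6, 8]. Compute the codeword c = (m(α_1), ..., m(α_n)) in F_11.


c = [7, 1, 10, 5, 2]

Message polynomial: m(x) = 3 + 4·x (mod 11).
For each evaluation point α_i, compute m(α_i) mod 11:
  α_1 = 1: Horner steps 4 → 7, so m(1) = 7.
  α_2 = 5: Horner steps 4 → 1, so m(5) = 1.
  α_3 = 10: Horner steps 4 → 10, so m(10) = 10.
  α_4 = 6: Horner steps 4 → 5, so m(6) = 5.
  α_5 = 8: Horner steps 4 → 2, so m(8) = 2.
Codeword c = [7, 1, 10, 5, 2] ∈ F_11^5.


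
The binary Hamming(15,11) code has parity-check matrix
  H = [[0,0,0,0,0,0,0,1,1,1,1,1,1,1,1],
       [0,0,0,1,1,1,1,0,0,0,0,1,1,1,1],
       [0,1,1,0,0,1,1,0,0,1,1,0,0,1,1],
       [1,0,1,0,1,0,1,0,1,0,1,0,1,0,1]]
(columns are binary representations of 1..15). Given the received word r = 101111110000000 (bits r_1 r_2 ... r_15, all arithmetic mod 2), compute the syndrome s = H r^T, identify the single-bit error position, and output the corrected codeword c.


s = (1, 0, 1, 0)^T, error position = 10, corrected codeword c = 101111110100000

Compute s = H r^T mod 2 one row at a time:
  s_1 = 1 + 0 + 0 + 0 + 0 + 0 + 0 + 0 = 1 ≡ 1 (mod 2).
  s_2 = 1 + 1 + 1 + 1 + 0 + 0 + 0 + 0 = 4 ≡ 0 (mod 2).
  s_3 = 0 + 1 + 1 + 1 + 0 + 0 + 0 + 0 = 3 ≡ 1 (mod 2).
  s_4 = 1 + 1 + 1 + 1 + 0 + 0 + 0 + 0 = 4 ≡ 0 (mod 2).
s = (1, 0, 1, 0)^T — this equals column 10 of H (binary 1010), so error is at position 10.
Correct: flip bit 10 of r = 101111110000000 to get c = 101111110100000.


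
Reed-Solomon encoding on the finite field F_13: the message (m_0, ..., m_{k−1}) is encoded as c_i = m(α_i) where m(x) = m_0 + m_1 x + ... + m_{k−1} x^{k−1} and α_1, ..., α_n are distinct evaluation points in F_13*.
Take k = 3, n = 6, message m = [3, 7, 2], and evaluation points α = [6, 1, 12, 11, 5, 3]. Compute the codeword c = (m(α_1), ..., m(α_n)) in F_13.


c = [0, 12, 11, 10, 10, 3]

Message polynomial: m(x) = 3 + 7·x + 2·x^2 (mod 13).
For each evaluation point α_i, compute m(α_i) mod 13:
  α_1 = 6: Horner steps 2 → 6 → 0, so m(6) = 0.
  α_2 = 1: Horner steps 2 → 9 → 12, so m(1) = 12.
  α_3 = 12: Horner steps 2 → 5 → 11, so m(12) = 11.
  α_4 = 11: Horner steps 2 → 3 → 10, so m(11) = 10.
  α_5 = 5: Horner steps 2 → 4 → 10, so m(5) = 10.
  α_6 = 3: Horner steps 2 → 0 → 3, so m(3) = 3.
Codeword c = [0, 12, 11, 10, 10, 3] ∈ F_13^6.


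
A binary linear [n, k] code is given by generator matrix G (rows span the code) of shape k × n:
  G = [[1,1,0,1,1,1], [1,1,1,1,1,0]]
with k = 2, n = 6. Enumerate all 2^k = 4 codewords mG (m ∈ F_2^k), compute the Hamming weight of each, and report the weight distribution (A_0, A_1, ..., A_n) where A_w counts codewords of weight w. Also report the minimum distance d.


Weight distribution: A_0 = 1, A_2 = 1, A_5 = 2. Minimum distance d = 2.

Enumerate all 2^2 = 4 messages m ∈ F_2^2.
For each, compute codeword c = mG in F_2^6, then tally its weight.
  m = 00 → c = 000000, weight = 0.
  m = 10 → c = 110111, weight = 5.
  m = 01 → c = 111110, weight = 5.
  m = 11 → c = 001001, weight = 2.
Tally weights:
  weight 0: 1 codewords.
  weight 2: 1 codewords.
  weight 5: 2 codewords.
Minimum distance d = smallest w > 0 with A_w > 0 = 2.
Sanity: Σ A_w = 4 = 2^2 = 4 ✓.


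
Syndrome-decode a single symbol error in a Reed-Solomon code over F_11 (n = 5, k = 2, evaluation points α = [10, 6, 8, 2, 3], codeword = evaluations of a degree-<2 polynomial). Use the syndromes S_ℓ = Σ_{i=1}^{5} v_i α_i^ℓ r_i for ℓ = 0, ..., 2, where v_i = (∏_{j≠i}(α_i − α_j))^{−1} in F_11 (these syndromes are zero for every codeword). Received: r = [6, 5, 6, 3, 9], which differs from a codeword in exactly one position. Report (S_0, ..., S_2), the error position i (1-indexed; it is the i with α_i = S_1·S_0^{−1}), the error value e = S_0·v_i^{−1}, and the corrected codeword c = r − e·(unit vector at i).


S = (4, 7, 4), error at position 1, error magnitude e = 10, c = [7, 5, 6, 3, 9].

Step 1: column multipliers v_i = (∏_{j≠i}(α_i − α_j))^{−1} mod 11.
  i = 1 (α = 10): (10−6)(10−8)(10−2)(10−3) = 4·2·8·7 = 448 ≡ 8, so v_1 = 8^{−1} = 7 (mod 11).
  i = 2 (α = 6): (6−10)(6−8)(6−2)(6−3) = (−4)·(−2)·4·3 = 96 ≡ 8, so v_2 = 8^{−1} = 7 (mod 11).
  i = 3 (α = 8): (8−10)(8−6)(8−2)(8−3) = (−2)·2·6·5 = −120 ≡ 1, so v_3 = 1^{−1} = 1 (mod 11).
  i = 4 (α = 2): (2−10)(2−6)(2−8)(2−3) = (−8)·(−4)·(−6)·(−1) = 192 ≡ 5, so v_4 = 5^{−1} = 9 (mod 11).
  i = 5 (α = 3): (3−10)(3−6)(3−8)(3−2) = (−7)·(−3)·(−5)·1 = −105 ≡ 5, so v_5 = 5^{−1} = 9 (mod 11).
  v = [7, 7, 1, 9, 9].
Step 2: syndromes of r = [6, 5, 6, 3, 9] (all sums mod 11).
  S_0 = Σ v_i r_i = 7·6 + 7·5 + 1·6 + 9·3 + 9·9 = 191 ≡ 4.
  S_1 = Σ v_i α_i r_i = 7·10·6 + 7·6·5 + 1·8·6 + 9·2·3 + 9·3·9 = 975 ≡ 7.
  α_i^2 mod 11 = [1, 3, 9, 4, 9].
  S_2 = Σ v_i α_i^2 r_i = 7·1·6 + 7·3·5 + 1·9·6 + 9·4·3 + 9·9·9 = 1038 ≡ 4.
  S = (4, 7, 4) ≠ 0, so r is not a codeword (an error is present).
Step 3: locate the error. For a single error e at position i, S_ℓ = v_i·e·α_i^ℓ, so α_err = S_1/S_0.
  S_0^{−1} = 4^{−1} = 3 (mod 11), so α_err = 7·3 = 21 ≡ 10 = α_1. Error position i = 1.
  Consistency check: S_2/S_1 = 4·8 = 32 ≡ 10 = α_err ✓ (single-error assumption holds).
Step 4: error magnitude e = S_0/v_1 = S_0·∏_{j≠1}(α_1 − α_j) = 4·8 = 32 ≡ 10 (mod 11).
Step 5: correct position 1: c_1 = r_1 − e = 6 − 10 ≡ 7 (mod 11). Hence c = [7, 5, 6, 3, 9].
  Check: interpolating c through the α_i gives m(x) = 2 + 6·x (degree < 2) with m(α_i) = c_i for every i, so c is indeed a codeword.


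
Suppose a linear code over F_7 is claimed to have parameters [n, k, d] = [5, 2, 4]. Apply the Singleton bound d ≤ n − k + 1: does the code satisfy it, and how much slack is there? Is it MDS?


Singleton RHS = n − k + 1 = 4, slack = 0, bound satisfied, MDS.

Singleton bound: d ≤ n − k + 1.
Here n = 5, k = 2, so n − k + 1 = 4.
Given d = 4, check d ≤ 4: YES.
Slack = (n − k + 1) − d = 0.
The code is MDS (slack = 0).
Description: the claimed parameters are [5, 2, 4]_7; such a code would be MDS (meets Singleton bound).


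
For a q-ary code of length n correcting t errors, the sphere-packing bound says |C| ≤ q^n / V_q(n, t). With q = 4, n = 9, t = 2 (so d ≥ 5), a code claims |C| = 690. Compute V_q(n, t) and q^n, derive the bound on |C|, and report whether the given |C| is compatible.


V_q(n, t) = 352, q^n = 262144, Hamming bound = 744, |C| = 690 ≤ bound (satisfied).

Step 1: Compute V_q(n, t) = Σ_{j=0}^2 C(n, j) (q−1)^j.
  j = 0: C(9,0)·(3)^0 = 1·1 = 1.
  j = 1: C(9,1)·(3)^1 = 9·3 = 27.
  j = 2: C(9,2)·(3)^2 = 36·9 = 324.
  V_q(n, t) = 1 + 27 + 324 = 352.
Step 2: q^n = 4^9 = 262144.
Step 3: Hamming bound ⌊q^n / V_q(n,t)⌋ = ⌊262144/352⌋ = 744.
Step 4: Compare |C| = 690 to 744: satisfied.
The claimed |C| lies below the Hamming bound.


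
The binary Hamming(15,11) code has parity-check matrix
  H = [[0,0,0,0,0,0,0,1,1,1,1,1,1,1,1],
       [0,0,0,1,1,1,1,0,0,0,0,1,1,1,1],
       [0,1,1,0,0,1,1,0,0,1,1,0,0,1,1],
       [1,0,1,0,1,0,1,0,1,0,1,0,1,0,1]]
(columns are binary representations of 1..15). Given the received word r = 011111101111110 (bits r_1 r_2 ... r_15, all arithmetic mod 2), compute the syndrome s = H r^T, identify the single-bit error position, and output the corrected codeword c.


s = (0, 1, 1, 0)^T, error position = 6, corrected codeword c = 011110101111110

Compute s = H r^T mod 2 one row at a time:
  s_1 = 0 + 1 + 1 + 1 + 1 + 1 + 1 + 0 = 6 ≡ 0 (mod 2).
  s_2 = 1 + 1 + 1 + 1 + 1 + 1 + 1 + 0 = 7 ≡ 1 (mod 2).
  s_3 = 1 + 1 + 1 + 1 + 1 + 1 + 1 + 0 = 7 ≡ 1 (mod 2).
  s_4 = 0 + 1 + 1 + 1 + 1 + 1 + 1 + 0 = 6 ≡ 0 (mod 2).
s = (0, 1, 1, 0)^T — this equals column 6 of H (binary 0110), so error is at position 6.
Correct: flip bit 6 of r = 011111101111110 to get c = 011110101111110.


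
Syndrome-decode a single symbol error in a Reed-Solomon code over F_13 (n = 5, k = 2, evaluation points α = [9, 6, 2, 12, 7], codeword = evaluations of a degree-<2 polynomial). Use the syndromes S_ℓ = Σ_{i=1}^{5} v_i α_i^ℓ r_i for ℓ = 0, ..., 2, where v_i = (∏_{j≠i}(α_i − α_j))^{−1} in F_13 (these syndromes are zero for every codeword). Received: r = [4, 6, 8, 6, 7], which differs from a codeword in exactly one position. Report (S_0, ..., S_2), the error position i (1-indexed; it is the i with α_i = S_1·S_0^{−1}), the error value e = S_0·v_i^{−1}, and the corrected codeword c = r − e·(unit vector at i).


S = (5, 4, 11), error at position 2, error magnitude e = 4, c = [4, 2, 8, 6, 7].

Step 1: column multipliers v_i = (∏_{j≠i}(α_i − α_j))^{−1} mod 13.
  i = 1 (α = 9): (9−6)(9−2)(9−12)(9−7) = 3·7·(−3)·2 = −126 ≡ 4, so v_1 = 4^{−1} = 10 (mod 13).
  i = 2 (α = 6): (6−9)(6−2)(6−12)(6−7) = (−3)·4·(−6)·(−1) = −72 ≡ 6, so v_2 = 6^{−1} = 11 (mod 13).
  i = 3 (α = 2): (2−9)(2−6)(2−12)(2−7) = (−7)·(−4)·(−10)·(−5) = 1400 ≡ 9, so v_3 = 9^{−1} = 3 (mod 13).
  i = 4 (α = 12): (12−9)(12−6)(12−2)(12−7) = 3·6·10·5 = 900 ≡ 3, so v_4 = 3^{−1} = 9 (mod 13).
  i = 5 (α = 7): (7−9)(7−6)(7−2)(7−12) = (−2)·1·5·(−5) = 50 ≡ 11, so v_5 = 11^{−1} = 6 (mod 13).
  v = [10, 11, 3, 9, 6].
Step 2: syndromes of r = [4, 6, 8, 6, 7] (all sums mod 13).
  S_0 = Σ v_i r_i = 10·4 + 11·6 + 3·8 + 9·6 + 6·7 = 226 ≡ 5.
  S_1 = Σ v_i α_i r_i = 10·9·4 + 11·6·6 + 3·2·8 + 9·12·6 + 6·7·7 = 1746 ≡ 4.
  α_i^2 mod 13 = [3, 10, 4, 1, 10].
  S_2 = Σ v_i α_i^2 r_i = 10·3·4 + 11·10·6 + 3·4·8 + 9·1·6 + 6·10·7 = 1350 ≡ 11.
  S = (5, 4, 11) ≠ 0, so r is not a codeword (an error is present).
Step 3: locate the error. For a single error e at position i, S_ℓ = v_i·e·α_i^ℓ, so α_err = S_1/S_0.
  S_0^{−1} = 5^{−1} = 8 (mod 13), so α_err = 4·8 = 32 ≡ 6 = α_2. Error position i = 2.
  Consistency check: S_2/S_1 = 11·10 = 110 ≡ 6 = α_err ✓ (single-error assumption holds).
Step 4: error magnitude e = S_0/v_2 = S_0·∏_{j≠2}(α_2 − α_j) = 5·6 = 30 ≡ 4 (mod 13).
Step 5: correct position 2: c_2 = r_2 − e = 6 − 4 ≡ 2 (mod 13). Hence c = [4, 2, 8, 6, 7].
  Check: interpolating c through the α_i gives m(x) = 11 + 5·x (degree < 2) with m(α_i) = c_i for every i, so c is indeed a codeword.


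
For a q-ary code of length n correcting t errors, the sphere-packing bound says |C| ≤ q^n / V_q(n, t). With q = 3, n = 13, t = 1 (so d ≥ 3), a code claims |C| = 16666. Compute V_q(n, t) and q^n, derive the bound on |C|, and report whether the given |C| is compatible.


V_q(n, t) = 27, q^n = 1594323, Hamming bound = 59049, |C| = 16666 ≤ bound (satisfied).

Step 1: Compute V_q(n, t) = Σ_{j=0}^1 C(n, j) (q−1)^j.
  j = 0: C(13,0)·(2)^0 = 1·1 = 1.
  j = 1: C(13,1)·(2)^1 = 13·2 = 26.
  V_q(n, t) = 1 + 26 = 27.
Step 2: q^n = 3^13 = 1594323.
Step 3: Hamming bound ⌊q^n / V_q(n,t)⌋ = ⌊1594323/27⌋ = 59049.
Step 4: Compare |C| = 16666 to 59049: satisfied.
The claimed |C| lies below the Hamming bound.


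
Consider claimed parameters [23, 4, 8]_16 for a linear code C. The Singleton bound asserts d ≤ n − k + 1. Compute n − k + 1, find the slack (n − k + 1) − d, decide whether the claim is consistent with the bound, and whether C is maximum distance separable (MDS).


Singleton RHS = n − k + 1 = 20, slack = 12, bound satisfied, not MDS.

Singleton bound: d ≤ n − k + 1.
Here n = 23, k = 4, so n − k + 1 = 20.
Given d = 8, check d ≤ 20: YES.
Slack = (n − k + 1) − d = 12.
The code is NOT MDS (slack = 12 > 0).
Description: the claimed parameters are [23, 4, 8]_16; such a code would be non-MDS.


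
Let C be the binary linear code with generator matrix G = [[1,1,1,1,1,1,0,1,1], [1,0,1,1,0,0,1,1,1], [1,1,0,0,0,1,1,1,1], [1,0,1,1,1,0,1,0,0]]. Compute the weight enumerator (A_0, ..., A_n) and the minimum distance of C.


Weight distribution: A_0 = 1, A_1 = 1, A_3 = 1, A_4 = 4, A_5 = 5, A_6 = 2, A_7 = 1, A_8 = 1. Minimum distance d = 1.

Enumerate all 2^4 = 16 messages m ∈ F_2^4.
For each, compute codeword c = mG in F_2^9, then tally its weight.
  m = 0000 → c = 000000000, weight = 0.
  m = 1000 → c = 111111011, weight = 8.
  m = 0100 → c = 101100111, weight = 6.
  m = 1100 → c = 010011100, weight = 4.
  m = 0010 → c = 110001111, weight = 6.
  m = 1010 → c = 001110100, weight = 4.
  m = 0110 → c = 011101000, weight = 4.
  m = 1110 → c = 100010011, weight = 4.
  m = 0001 → c = 101110100, weight = 5.
  m = 1001 → c = 010001111, weight = 5.
  m = 0101 → c = 000010011, weight = 3.
  m = 1101 → c = 111101000, weight = 5.
  m = 0011 → c = 011111011, weight = 7.
  m = 1011 → c = 100000000, weight = 1.
  m = 0111 → c = 110011100, weight = 5.
  m = 1111 → c = 001100111, weight = 5.
Tally weights:
  weight 0: 1 codewords.
  weight 1: 1 codewords.
  weight 3: 1 codewords.
  weight 4: 4 codewords.
  weight 5: 5 codewords.
  weight 6: 2 codewords.
  weight 7: 1 codewords.
  weight 8: 1 codewords.
Minimum distance d = smallest w > 0 with A_w > 0 = 1.
Sanity: Σ A_w = 16 = 2^4 = 16 ✓.


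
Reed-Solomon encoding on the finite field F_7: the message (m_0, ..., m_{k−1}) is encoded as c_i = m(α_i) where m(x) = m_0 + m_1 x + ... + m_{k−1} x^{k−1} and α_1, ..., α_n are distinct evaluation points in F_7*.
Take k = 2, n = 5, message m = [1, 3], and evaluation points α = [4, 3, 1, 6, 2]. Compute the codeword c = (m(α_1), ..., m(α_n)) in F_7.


c = [6, 3, 4, 5, 0]

Message polynomial: m(x) = 1 + 3·x (mod 7).
For each evaluation point α_i, compute m(α_i) mod 7:
  α_1 = 4: Horner steps 3 → 6, so m(4) = 6.
  α_2 = 3: Horner steps 3 → 3, so m(3) = 3.
  α_3 = 1: Horner steps 3 → 4, so m(1) = 4.
  α_4 = 6: Horner steps 3 → 5, so m(6) = 5.
  α_5 = 2: Horner steps 3 → 0, so m(2) = 0.
Codeword c = [6, 3, 4, 5, 0] ∈ F_7^5.


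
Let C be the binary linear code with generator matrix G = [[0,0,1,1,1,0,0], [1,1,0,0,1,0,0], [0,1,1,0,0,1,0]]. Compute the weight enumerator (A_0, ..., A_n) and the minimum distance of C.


Weight distribution: A_0 = 1, A_3 = 4, A_4 = 3. Minimum distance d = 3.

Enumerate all 2^3 = 8 messages m ∈ F_2^3.
For each, compute codeword c = mG in F_2^7, then tally its weight.
  m = 000 → c = 0000000, weight = 0.
  m = 100 → c = 0011100, weight = 3.
  m = 010 → c = 1100100, weight = 3.
  m = 110 → c = 1111000, weight = 4.
  m = 001 → c = 0110010, weight = 3.
  m = 101 → c = 0101110, weight = 4.
  m = 011 → c = 1010110, weight = 4.
  m = 111 → c = 1001010, weight = 3.
Tally weights:
  weight 0: 1 codewords.
  weight 3: 4 codewords.
  weight 4: 3 codewords.
Minimum distance d = smallest w > 0 with A_w > 0 = 3.
Sanity: Σ A_w = 8 = 2^3 = 8 ✓.


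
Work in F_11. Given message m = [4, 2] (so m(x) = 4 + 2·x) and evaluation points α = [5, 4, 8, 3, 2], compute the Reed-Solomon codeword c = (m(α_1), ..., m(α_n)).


c = [3, 1, 9, 10, 8]

Message polynomial: m(x) = 4 + 2·x (mod 11).
For each evaluation point α_i, compute m(α_i) mod 11:
  α_1 = 5: Horner steps 2 → 3, so m(5) = 3.
  α_2 = 4: Horner steps 2 → 1, so m(4) = 1.
  α_3 = 8: Horner steps 2 → 9, so m(8) = 9.
  α_4 = 3: Horner steps 2 → 10, so m(3) = 10.
  α_5 = 2: Horner steps 2 → 8, so m(2) = 8.
Codeword c = [3, 1, 9, 10, 8] ∈ F_11^5.


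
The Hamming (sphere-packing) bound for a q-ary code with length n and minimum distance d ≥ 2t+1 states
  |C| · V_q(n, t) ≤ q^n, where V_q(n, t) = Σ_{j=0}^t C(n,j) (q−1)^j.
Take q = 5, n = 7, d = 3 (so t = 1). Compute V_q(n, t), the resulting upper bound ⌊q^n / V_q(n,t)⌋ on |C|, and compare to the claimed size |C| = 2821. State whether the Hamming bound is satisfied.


V_q(n, t) = 29, q^n = 78125, Hamming bound = 2693, |C| = 2821 > bound (violated).

Step 1: Compute V_q(n, t) = Σ_{j=0}^1 C(n, j) (q−1)^j.
  j = 0: C(7,0)·(4)^0 = 1·1 = 1.
  j = 1: C(7,1)·(4)^1 = 7·4 = 28.
  V_q(n, t) = 1 + 28 = 29.
Step 2: q^n = 5^7 = 78125.
Step 3: Hamming bound ⌊q^n / V_q(n,t)⌋ = ⌊78125/29⌋ = 2693.
Step 4: Compare |C| = 2821 to 2693: violated.
The claimed |C| lies above the Hamming bound, so no 5-ary code of length 7 with d ≥ 3 can have 2821 codewords.


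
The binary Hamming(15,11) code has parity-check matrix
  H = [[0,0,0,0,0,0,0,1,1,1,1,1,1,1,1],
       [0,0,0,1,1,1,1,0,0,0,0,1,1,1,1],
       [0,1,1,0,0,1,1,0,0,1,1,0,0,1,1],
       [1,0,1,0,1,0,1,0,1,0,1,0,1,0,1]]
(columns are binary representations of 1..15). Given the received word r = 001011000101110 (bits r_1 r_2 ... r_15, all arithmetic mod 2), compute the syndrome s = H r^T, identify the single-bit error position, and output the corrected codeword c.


s = (0, 1, 0, 1)^T, error position = 5, corrected codeword c = 001001000101110

Compute s = H r^T mod 2 one row at a time:
  s_1 = 0 + 0 + 1 + 0 + 1 + 1 + 1 + 0 = 4 ≡ 0 (mod 2).
  s_2 = 0 + 1 + 1 + 0 + 1 + 1 + 1 + 0 = 5 ≡ 1 (mod 2).
  s_3 = 0 + 1 + 1 + 0 + 1 + 0 + 1 + 0 = 4 ≡ 0 (mod 2).
  s_4 = 0 + 1 + 1 + 0 + 0 + 0 + 1 + 0 = 3 ≡ 1 (mod 2).
s = (0, 1, 0, 1)^T — this equals column 5 of H (binary 0101), so error is at position 5.
Correct: flip bit 5 of r = 001011000101110 to get c = 001001000101110.


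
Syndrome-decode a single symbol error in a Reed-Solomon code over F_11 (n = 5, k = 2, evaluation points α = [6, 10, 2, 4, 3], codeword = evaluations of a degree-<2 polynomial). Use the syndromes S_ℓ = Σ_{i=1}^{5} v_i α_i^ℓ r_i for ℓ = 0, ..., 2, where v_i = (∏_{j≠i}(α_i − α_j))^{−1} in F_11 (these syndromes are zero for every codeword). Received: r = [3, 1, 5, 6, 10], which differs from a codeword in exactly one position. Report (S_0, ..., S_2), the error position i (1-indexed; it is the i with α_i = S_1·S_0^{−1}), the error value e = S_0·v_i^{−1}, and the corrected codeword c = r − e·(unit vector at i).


S = (1, 4, 5), error at position 4, error magnitude e = 2, c = [3, 1, 5, 4, 10].

Step 1: column multipliers v_i = (∏_{j≠i}(α_i − α_j))^{−1} mod 11.
  i = 1 (α = 6): (6−10)(6−2)(6−4)(6−3) = (−4)·4·2·3 = −96 ≡ 3, so v_1 = 3^{−1} = 4 (mod 11).
  i = 2 (α = 10): (10−6)(10−2)(10−4)(10−3) = 4·8·6·7 = 1344 ≡ 2, so v_2 = 2^{−1} = 6 (mod 11).
  i = 3 (α = 2): (2−6)(2−10)(2−4)(2−3) = (−4)·(−8)·(−2)·(−1) = 64 ≡ 9, so v_3 = 9^{−1} = 5 (mod 11).
  i = 4 (α = 4): (4−6)(4−10)(4−2)(4−3) = (−2)·(−6)·2·1 = 24 ≡ 2, so v_4 = 2^{−1} = 6 (mod 11).
  i = 5 (α = 3): (3−6)(3−10)(3−2)(3−4) = (−3)·(−7)·1·(−1) = −21 ≡ 1, so v_5 = 1^{−1} = 1 (mod 11).
  v = [4, 6, 5, 6, 1].
Step 2: syndromes of r = [3, 1, 5, 6, 10] (all sums mod 11).
  S_0 = Σ v_i r_i = 4·3 + 6·1 + 5·5 + 6·6 + 1·10 = 89 ≡ 1.
  S_1 = Σ v_i α_i r_i = 4·6·3 + 6·10·1 + 5·2·5 + 6·4·6 + 1·3·10 = 356 ≡ 4.
  α_i^2 mod 11 = [3, 1, 4, 5, 9].
  S_2 = Σ v_i α_i^2 r_i = 4·3·3 + 6·1·1 + 5·4·5 + 6·5·6 + 1·9·10 = 412 ≡ 5.
  S = (1, 4, 5) ≠ 0, so r is not a codeword (an error is present).
Step 3: locate the error. For a single error e at position i, S_ℓ = v_i·e·α_i^ℓ, so α_err = S_1/S_0.
  S_0^{−1} = 1^{−1} = 1 (mod 11), so α_err = 4·1 = 4 ≡ 4 = α_4. Error position i = 4.
  Consistency check: S_2/S_1 = 5·3 = 15 ≡ 4 = α_err ✓ (single-error assumption holds).
Step 4: error magnitude e = S_0/v_4 = S_0·∏_{j≠4}(α_4 − α_j) = 1·2 = 2 ≡ 2 (mod 11).
Step 5: correct position 4: c_4 = r_4 − e = 6 − 2 ≡ 4 (mod 11). Hence c = [3, 1, 5, 4, 10].
  Check: interpolating c through the α_i gives m(x) = 6 + 5·x (degree < 2) with m(α_i) = c_i for every i, so c is indeed a codeword.


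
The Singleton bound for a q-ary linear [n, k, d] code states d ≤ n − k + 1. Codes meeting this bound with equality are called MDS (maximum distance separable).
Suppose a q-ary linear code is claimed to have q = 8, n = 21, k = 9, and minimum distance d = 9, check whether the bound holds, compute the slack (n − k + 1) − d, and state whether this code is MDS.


Singleton RHS = n − k + 1 = 13, slack = 4, bound satisfied, not MDS.

Singleton bound: d ≤ n − k + 1.
Here n = 21, k = 9, so n − k + 1 = 13.
Given d = 9, check d ≤ 13: YES.
Slack = (n − k + 1) − d = 4.
The code is NOT MDS (slack = 4 > 0).
Description: the claimed parameters are [21, 9, 9]_8; such a code would be non-MDS.


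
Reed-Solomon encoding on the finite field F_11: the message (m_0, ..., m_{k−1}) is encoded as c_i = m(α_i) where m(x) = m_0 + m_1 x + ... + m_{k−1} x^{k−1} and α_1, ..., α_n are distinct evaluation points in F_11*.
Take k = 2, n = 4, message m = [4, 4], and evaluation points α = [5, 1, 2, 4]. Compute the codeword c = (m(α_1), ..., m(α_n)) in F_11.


c = [2, 8, 1, 9]

Message polynomial: m(x) = 4 + 4·x (mod 11).
For each evaluation point α_i, compute m(α_i) mod 11:
  α_1 = 5: Horner steps 4 → 2, so m(5) = 2.
  α_2 = 1: Horner steps 4 → 8, so m(1) = 8.
  α_3 = 2: Horner steps 4 → 1, so m(2) = 1.
  α_4 = 4: Horner steps 4 → 9, so m(4) = 9.
Codeword c = [2, 8, 1, 9] ∈ F_11^4.


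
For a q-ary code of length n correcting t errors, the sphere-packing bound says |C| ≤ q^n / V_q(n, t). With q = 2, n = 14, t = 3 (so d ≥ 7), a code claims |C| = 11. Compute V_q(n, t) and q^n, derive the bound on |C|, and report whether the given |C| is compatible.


V_q(n, t) = 470, q^n = 16384, Hamming bound = 34, |C| = 11 ≤ bound (satisfied).

Step 1: Compute V_q(n, t) = Σ_{j=0}^3 C(n, j) (q−1)^j.
  j = 0: C(14,0)·(1)^0 = 1·1 = 1.
  j = 1: C(14,1)·(1)^1 = 14·1 = 14.
  j = 2: C(14,2)·(1)^2 = 91·1 = 91.
  j = 3: C(14,3)·(1)^3 = 364·1 = 364.
  V_q(n, t) = 1 + 14 + 91 + 364 = 470.
Step 2: q^n = 2^14 = 16384.
Step 3: Hamming bound ⌊q^n / V_q(n,t)⌋ = ⌊16384/470⌋ = 34.
Step 4: Compare |C| = 11 to 34: satisfied.
The claimed |C| lies below the Hamming bound.


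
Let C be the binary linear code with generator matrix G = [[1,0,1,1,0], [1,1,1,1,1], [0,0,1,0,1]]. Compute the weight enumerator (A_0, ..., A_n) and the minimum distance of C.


Weight distribution: A_0 = 1, A_2 = 3, A_3 = 3, A_5 = 1. Minimum distance d = 2.

Enumerate all 2^3 = 8 messages m ∈ F_2^3.
For each, compute codeword c = mG in F_2^5, then tally its weight.
  m = 000 → c = 00000, weight = 0.
  m = 100 → c = 10110, weight = 3.
  m = 010 → c = 11111, weight = 5.
  m = 110 → c = 01001, weight = 2.
  m = 001 → c = 00101, weight = 2.
  m = 101 → c = 10011, weight = 3.
  m = 011 → c = 11010, weight = 3.
  m = 111 → c = 01100, weight = 2.
Tally weights:
  weight 0: 1 codewords.
  weight 2: 3 codewords.
  weight 3: 3 codewords.
  weight 5: 1 codewords.
Minimum distance d = smallest w > 0 with A_w > 0 = 2.
Sanity: Σ A_w = 8 = 2^3 = 8 ✓.


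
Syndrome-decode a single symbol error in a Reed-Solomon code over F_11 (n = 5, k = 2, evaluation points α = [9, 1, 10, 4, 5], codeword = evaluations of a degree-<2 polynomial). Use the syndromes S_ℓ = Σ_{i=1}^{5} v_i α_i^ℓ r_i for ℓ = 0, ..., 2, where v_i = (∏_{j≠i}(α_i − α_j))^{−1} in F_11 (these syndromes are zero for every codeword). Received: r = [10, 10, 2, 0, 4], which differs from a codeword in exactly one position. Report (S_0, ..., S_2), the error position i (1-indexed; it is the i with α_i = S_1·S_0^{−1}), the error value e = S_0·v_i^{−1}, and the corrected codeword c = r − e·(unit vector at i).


S = (9, 4, 3), error at position 1, error magnitude e = 1, c = [9, 10, 2, 0, 4].

Step 1: column multipliers v_i = (∏_{j≠i}(α_i − α_j))^{−1} mod 11.
  i = 1 (α = 9): (9−1)(9−10)(9−4)(9−5) = 8·(−1)·5·4 = −160 ≡ 5, so v_1 = 5^{−1} = 9 (mod 11).
  i = 2 (α = 1): (1−9)(1−10)(1−4)(1−5) = (−8)·(−9)·(−3)·(−4) = 864 ≡ 6, so v_2 = 6^{−1} = 2 (mod 11).
  i = 3 (α = 10): (10−9)(10−1)(10−4)(10−5) = 1·9·6·5 = 270 ≡ 6, so v_3 = 6^{−1} = 2 (mod 11).
  i = 4 (α = 4): (4−9)(4−1)(4−10)(4−5) = (−5)·3·(−6)·(−1) = −90 ≡ 9, so v_4 = 9^{−1} = 5 (mod 11).
  i = 5 (α = 5): (5−9)(5−1)(5−10)(5−4) = (−4)·4·(−5)·1 = 80 ≡ 3, so v_5 = 3^{−1} = 4 (mod 11).
  v = [9, 2, 2, 5, 4].
Step 2: syndromes of r = [10, 10, 2, 0, 4] (all sums mod 11).
  S_0 = Σ v_i r_i = 9·10 + 2·10 + 2·2 + 5·0 + 4·4 = 130 ≡ 9.
  S_1 = Σ v_i α_i r_i = 9·9·10 + 2·1·10 + 2·10·2 + 5·4·0 + 4·5·4 = 950 ≡ 4.
  α_i^2 mod 11 = [4, 1, 1, 5, 3].
  S_2 = Σ v_i α_i^2 r_i = 9·4·10 + 2·1·10 + 2·1·2 + 5·5·0 + 4·3·4 = 432 ≡ 3.
  S = (9, 4, 3) ≠ 0, so r is not a codeword (an error is present).
Step 3: locate the error. For a single error e at position i, S_ℓ = v_i·e·α_i^ℓ, so α_err = S_1/S_0.
  S_0^{−1} = 9^{−1} = 5 (mod 11), so α_err = 4·5 = 20 ≡ 9 = α_1. Error position i = 1.
  Consistency check: S_2/S_1 = 3·3 = 9 ≡ 9 = α_err ✓ (single-error assumption holds).
Step 4: error magnitude e = S_0/v_1 = S_0·∏_{j≠1}(α_1 − α_j) = 9·5 = 45 ≡ 1 (mod 11).
Step 5: correct position 1: c_1 = r_1 − e = 10 − 1 ≡ 9 (mod 11). Hence c = [9, 10, 2, 0, 4].
  Check: interpolating c through the α_i gives m(x) = 6 + 4·x (degree < 2) with m(α_i) = c_i for every i, so c is indeed a codeword.


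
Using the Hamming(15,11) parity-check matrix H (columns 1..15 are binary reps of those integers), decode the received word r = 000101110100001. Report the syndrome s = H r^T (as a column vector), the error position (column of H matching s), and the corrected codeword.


s = (1, 0, 0, 0)^T, error position = 8, corrected codeword c = 000101100100001

Compute s = H r^T mod 2 one row at a time:
  s_1 = 1 + 0 + 1 + 0 + 0 + 0 + 0 + 1 = 3 ≡ 1 (mod 2).
  s_2 = 1 + 0 + 1 + 1 + 0 + 0 + 0 + 1 = 4 ≡ 0 (mod 2).
  s_3 = 0 + 0 + 1 + 1 + 1 + 0 + 0 + 1 = 4 ≡ 0 (mod 2).
  s_4 = 0 + 0 + 0 + 1 + 0 + 0 + 0 + 1 = 2 ≡ 0 (mod 2).
s = (1, 0, 0, 0)^T — this equals column 8 of H (binary 1000), so error is at position 8.
Correct: flip bit 8 of r = 000101110100001 to get c = 000101100100001.
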